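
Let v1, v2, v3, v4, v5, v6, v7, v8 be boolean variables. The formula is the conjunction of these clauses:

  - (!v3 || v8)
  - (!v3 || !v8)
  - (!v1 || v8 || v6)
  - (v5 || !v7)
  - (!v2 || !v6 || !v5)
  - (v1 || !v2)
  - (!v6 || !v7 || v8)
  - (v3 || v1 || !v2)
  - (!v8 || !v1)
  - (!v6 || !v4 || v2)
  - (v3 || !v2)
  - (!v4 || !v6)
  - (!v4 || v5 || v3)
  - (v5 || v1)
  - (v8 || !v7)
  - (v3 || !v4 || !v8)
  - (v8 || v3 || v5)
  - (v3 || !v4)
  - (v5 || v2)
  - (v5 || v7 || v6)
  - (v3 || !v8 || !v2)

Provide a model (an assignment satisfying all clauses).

v1=F, v2=F, v3=F, v4=F, v5=T, v6=F, v7=T, v8=T

Pure literal: v4 appears only negated; assign v4 = False.
Branch on v1: take v1 = False.
  then v2 is forced to False.
  then v5 is forced to True.
Set v3 = False and propagate.
The remaining clauses are satisfied by v6 = False, v7 = True, v8 = True.
Every clause has at least one true literal under this assignment.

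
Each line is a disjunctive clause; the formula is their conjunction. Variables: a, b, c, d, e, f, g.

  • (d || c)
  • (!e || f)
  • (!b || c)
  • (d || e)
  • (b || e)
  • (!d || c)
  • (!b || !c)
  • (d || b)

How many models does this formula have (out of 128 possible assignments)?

4

The models are:
  a=0 b=0 c=1 d=1 e=1 f=1 g=0
  a=0 b=0 c=1 d=1 e=1 f=1 g=1
  a=1 b=0 c=1 d=1 e=1 f=1 g=0
  a=1 b=0 c=1 d=1 e=1 f=1 g=1
That's 4 in total.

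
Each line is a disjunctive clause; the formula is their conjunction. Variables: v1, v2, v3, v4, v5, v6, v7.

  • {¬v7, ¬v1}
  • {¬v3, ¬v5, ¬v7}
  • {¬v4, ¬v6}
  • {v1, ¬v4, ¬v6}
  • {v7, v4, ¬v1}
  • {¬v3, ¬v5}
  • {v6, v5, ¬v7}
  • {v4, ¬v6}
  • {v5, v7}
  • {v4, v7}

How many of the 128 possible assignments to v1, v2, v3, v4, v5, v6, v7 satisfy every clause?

8

Satisfying assignments:
  v1=F v2=F v3=F v4=F v5=T v6=F v7=T
  v1=F v2=F v3=F v4=T v5=T v6=F v7=F
  v1=F v2=F v3=F v4=T v5=T v6=F v7=T
  v1=F v2=T v3=F v4=F v5=T v6=F v7=T
  v1=F v2=T v3=F v4=T v5=T v6=F v7=F
  v1=F v2=T v3=F v4=T v5=T v6=F v7=T
  v1=T v2=F v3=F v4=T v5=T v6=F v7=F
  v1=T v2=T v3=F v4=T v5=T v6=F v7=F
That's 8 in total.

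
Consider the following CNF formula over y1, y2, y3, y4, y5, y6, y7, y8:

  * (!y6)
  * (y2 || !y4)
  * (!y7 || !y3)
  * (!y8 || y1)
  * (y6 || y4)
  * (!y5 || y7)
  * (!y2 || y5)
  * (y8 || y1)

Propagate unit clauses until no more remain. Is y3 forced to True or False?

False

(!y6) is a unit clause: y6 = False.
(y6 || y4): since y6 = False, the clause reduces to (y4). y4 = True.
(y2 || !y4) with y4 = True leaves only y2, so y2 = True.
(!y2 || y5): since y2 = True, the clause reduces to (y5). y5 = True.
(y7 || !y5): since y5 = True, the clause reduces to (y7). y7 = True.
From (!y3 || !y7) and y7 = True: y3 = False.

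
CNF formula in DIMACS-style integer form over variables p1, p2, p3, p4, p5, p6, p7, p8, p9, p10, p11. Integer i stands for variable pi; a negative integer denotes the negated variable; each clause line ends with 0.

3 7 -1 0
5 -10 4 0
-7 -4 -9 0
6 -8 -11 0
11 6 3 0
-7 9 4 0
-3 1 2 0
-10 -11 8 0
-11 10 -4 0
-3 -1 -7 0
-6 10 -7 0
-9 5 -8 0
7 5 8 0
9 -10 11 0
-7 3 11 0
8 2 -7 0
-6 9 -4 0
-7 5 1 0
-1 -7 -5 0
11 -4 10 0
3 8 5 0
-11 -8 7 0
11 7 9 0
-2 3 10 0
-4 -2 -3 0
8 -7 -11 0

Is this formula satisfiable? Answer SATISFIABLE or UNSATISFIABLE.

SATISFIABLE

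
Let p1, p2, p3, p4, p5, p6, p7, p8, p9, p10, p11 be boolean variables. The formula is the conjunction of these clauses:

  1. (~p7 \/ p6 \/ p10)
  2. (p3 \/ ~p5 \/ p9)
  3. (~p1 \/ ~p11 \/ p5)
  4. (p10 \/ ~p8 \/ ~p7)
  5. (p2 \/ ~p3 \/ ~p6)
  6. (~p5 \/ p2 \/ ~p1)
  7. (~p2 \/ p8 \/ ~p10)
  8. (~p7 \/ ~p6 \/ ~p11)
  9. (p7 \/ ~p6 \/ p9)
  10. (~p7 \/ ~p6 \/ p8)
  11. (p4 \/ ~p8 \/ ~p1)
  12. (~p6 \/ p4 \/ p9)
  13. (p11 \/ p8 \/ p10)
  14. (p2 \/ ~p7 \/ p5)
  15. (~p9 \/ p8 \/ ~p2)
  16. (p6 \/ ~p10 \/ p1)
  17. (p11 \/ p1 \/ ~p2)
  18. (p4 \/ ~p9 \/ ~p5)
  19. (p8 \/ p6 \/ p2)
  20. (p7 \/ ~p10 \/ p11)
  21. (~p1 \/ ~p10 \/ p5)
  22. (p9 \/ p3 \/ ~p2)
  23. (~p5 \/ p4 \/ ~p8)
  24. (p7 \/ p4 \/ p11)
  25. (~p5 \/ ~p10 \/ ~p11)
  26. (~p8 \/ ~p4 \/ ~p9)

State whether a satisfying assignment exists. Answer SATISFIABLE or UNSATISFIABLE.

SATISFIABLE

Set p1 = False and propagate.
The remaining clauses are satisfied by p2 = False, p3 = False, p4 = True, p5 = False, p6 = True, p7 = False, p8 = False, p9 = True, p10 = True, p11 = True.
Every clause has at least one true literal under this assignment.
So p1=F, p2=F, p3=F, p4=T, p5=F, p6=T, p7=F, p8=F, p9=T, p10=T, p11=T is a satisfying assignment.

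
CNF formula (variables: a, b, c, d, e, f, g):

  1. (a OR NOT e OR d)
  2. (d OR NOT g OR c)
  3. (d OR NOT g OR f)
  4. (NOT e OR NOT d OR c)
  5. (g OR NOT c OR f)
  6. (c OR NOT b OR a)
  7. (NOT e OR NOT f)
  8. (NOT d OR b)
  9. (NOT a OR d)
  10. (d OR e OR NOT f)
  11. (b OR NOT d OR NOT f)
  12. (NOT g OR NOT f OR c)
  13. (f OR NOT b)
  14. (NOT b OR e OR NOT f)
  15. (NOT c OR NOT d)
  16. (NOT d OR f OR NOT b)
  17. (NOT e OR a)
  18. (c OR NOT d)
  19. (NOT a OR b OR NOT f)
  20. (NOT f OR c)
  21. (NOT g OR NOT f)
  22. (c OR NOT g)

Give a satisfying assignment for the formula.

Set a = False and propagate.
  then e is forced to False.
Set b = False and propagate.
  then d is forced to False.
  then f is forced to False.
  then g is forced to False.
  then c is forced to False.
Every clause has at least one true literal under this assignment.
Check each clause:
  1. (NOT e OR a OR d) — NOT e is true.
  2. (NOT g OR d OR c) — NOT g is true.
  3. (f OR d OR NOT g) — NOT g is true.
  4. (NOT e OR c OR NOT d) — NOT d is true.
  5. (NOT c OR f OR g) — NOT c is true.
  6. (NOT b OR c OR a) — NOT b is true.
  7. (NOT e OR NOT f) — NOT f is true.
  8. (b OR NOT d) — NOT d is true.
  9. (d OR NOT a) — NOT a is true.
  10. (e OR d OR NOT f) — NOT f is true.
  11. (NOT d OR NOT f OR b) — NOT f is true.
  12. (NOT f OR NOT g OR c) — NOT g is true.
  13. (NOT b OR f) — NOT b is true.
  14. (NOT b OR NOT f OR e) — NOT f is true.
  15. (NOT c OR NOT d) — NOT d is true.
  16. (NOT d OR NOT b OR f) — NOT d is true.
  17. (NOT e OR a) — NOT e is true.
  18. (c OR NOT d) — NOT d is true.
  19. (NOT a OR NOT f OR b) — NOT f is true.
  20. (c OR NOT f) — NOT f is true.
  21. (NOT g OR NOT f) — NOT g is true.
  22. (NOT g OR c) — NOT g is true.

a=False  b=False  c=False  d=False  e=False  f=False  g=False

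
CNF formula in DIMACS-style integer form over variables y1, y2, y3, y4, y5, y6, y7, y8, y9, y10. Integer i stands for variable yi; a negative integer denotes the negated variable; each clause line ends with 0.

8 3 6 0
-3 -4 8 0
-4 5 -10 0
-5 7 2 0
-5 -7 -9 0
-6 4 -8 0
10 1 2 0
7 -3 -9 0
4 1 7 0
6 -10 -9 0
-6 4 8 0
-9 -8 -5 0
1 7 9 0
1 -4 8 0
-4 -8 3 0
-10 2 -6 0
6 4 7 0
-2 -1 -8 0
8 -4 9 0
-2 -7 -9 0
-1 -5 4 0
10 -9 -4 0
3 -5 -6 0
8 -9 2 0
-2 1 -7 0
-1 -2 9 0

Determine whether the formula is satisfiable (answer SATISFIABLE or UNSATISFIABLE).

Branch on y1: take y1 = True.
Try y2 = False.
For the remaining variables, y3 = True, y4 = False, y5 = False, y6 = False, y7 = True, y8 = True, y9 = True, y10 = False works.
So y1=True, y2=False, y3=True, y4=False, y5=False, y6=False, y7=True, y8=True, y9=True, y10=False is a satisfying assignment.

SATISFIABLE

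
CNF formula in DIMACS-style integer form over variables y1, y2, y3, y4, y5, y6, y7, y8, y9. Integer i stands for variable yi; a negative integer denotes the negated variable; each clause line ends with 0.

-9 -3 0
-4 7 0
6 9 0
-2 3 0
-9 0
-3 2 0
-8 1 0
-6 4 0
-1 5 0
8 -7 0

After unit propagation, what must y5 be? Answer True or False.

(~y9) stands alone — y9 = False.
(y9 | y6): since y9 = False, the clause reduces to (y6). y6 = True.
From (y4 | ~y6) and y6 = True: y4 = True.
(y7 | ~y4): since y4 = True, the clause reduces to (y7). y7 = True.
From (~y7 | y8) and y7 = True: y8 = True.
In (y1 | ~y8), ~y8 is now false; y1 must hold, so y1 = True.
(y5 | ~y1): since y1 = True, the clause reduces to (y5). y5 = True.

True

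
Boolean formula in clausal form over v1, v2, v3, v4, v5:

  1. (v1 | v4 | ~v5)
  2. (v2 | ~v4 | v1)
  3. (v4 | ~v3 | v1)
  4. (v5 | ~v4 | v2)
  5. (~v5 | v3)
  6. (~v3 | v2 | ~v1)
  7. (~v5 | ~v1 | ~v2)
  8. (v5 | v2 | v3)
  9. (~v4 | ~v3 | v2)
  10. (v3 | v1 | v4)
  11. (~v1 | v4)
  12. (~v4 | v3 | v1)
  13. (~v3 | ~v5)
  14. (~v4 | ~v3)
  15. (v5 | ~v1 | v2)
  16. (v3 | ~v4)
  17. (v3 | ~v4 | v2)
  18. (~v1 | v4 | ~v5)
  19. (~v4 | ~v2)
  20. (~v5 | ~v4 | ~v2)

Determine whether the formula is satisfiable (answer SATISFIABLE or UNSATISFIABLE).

v4 = True:
  propagation gives v3=False; an empty clause results — contradiction.
v4 = False:
  propagation gives v1=False, v5=False, v3=False; an empty clause results — contradiction.
Every branch closes, so no satisfying assignment exists.

UNSATISFIABLE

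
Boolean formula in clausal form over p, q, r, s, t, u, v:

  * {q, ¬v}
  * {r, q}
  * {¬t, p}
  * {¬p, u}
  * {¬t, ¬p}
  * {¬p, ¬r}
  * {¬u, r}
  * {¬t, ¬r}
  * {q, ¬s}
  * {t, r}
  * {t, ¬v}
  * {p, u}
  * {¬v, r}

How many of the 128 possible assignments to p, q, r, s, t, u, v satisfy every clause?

3

The models are:
  p=0 q=0 r=1 s=0 t=0 u=1 v=0
  p=0 q=1 r=1 s=0 t=0 u=1 v=0
  p=0 q=1 r=1 s=1 t=0 u=1 v=0
Count: 3.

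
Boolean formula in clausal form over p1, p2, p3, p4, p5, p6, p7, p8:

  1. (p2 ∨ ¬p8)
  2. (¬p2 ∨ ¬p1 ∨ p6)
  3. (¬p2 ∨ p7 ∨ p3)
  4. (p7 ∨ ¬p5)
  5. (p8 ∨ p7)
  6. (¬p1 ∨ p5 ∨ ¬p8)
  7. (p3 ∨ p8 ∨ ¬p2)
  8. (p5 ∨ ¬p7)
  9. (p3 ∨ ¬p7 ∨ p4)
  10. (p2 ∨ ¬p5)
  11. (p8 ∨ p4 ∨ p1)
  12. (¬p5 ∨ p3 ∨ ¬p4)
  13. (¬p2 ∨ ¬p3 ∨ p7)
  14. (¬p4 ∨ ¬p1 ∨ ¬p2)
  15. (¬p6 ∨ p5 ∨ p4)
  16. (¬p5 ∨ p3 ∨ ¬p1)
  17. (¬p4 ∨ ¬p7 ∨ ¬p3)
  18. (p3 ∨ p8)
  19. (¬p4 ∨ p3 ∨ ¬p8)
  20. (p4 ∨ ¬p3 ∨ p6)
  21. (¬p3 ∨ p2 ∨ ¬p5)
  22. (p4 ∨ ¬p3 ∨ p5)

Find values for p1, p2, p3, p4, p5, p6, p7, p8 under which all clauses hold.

p1=F, p2=T, p3=T, p4=F, p5=T, p6=T, p7=T, p8=T

Set p1 = False and propagate.
Branch on p2: take p2 = True.
For the remaining variables, p3 = True, p4 = False, p5 = True, p6 = True, p7 = True, p8 = True works.
Check each clause:
  1. (p2 ∨ ¬p8) — p2 is true.
  2. (p6 ∨ ¬p1 ∨ ¬p2) — p6 is true.
  3. (p3 ∨ p7 ∨ ¬p2) — p3 is true.
  4. (p7 ∨ ¬p5) — p7 is true.
  5. (p8 ∨ p7) — p8 is true.
  6. (¬p1 ∨ ¬p8 ∨ p5) — p5 is true.
  7. (p8 ∨ p3 ∨ ¬p2) — p8 is true.
  8. (¬p7 ∨ p5) — p5 is true.
  9. (p4 ∨ p3 ∨ ¬p7) — p3 is true.
  10. (p2 ∨ ¬p5) — p2 is true.
  11. (p8 ∨ p4 ∨ p1) — p8 is true.
  12. (¬p4 ∨ p3 ∨ ¬p5) — p3 is true.
  13. (p7 ∨ ¬p3 ∨ ¬p2) — p7 is true.
  14. (¬p4 ∨ ¬p1 ∨ ¬p2) — ¬p4 is true.
  15. (p4 ∨ ¬p6 ∨ p5) — p5 is true.
  16. (¬p1 ∨ p3 ∨ ¬p5) — p3 is true.
  17. (¬p3 ∨ ¬p7 ∨ ¬p4) — ¬p4 is true.
  18. (p3 ∨ p8) — p8 is true.
  19. (¬p4 ∨ ¬p8 ∨ p3) — p3 is true.
  20. (p4 ∨ ¬p3 ∨ p6) — p6 is true.
  21. (¬p3 ∨ p2 ∨ ¬p5) — p2 is true.
  22. (p5 ∨ p4 ∨ ¬p3) — p5 is true.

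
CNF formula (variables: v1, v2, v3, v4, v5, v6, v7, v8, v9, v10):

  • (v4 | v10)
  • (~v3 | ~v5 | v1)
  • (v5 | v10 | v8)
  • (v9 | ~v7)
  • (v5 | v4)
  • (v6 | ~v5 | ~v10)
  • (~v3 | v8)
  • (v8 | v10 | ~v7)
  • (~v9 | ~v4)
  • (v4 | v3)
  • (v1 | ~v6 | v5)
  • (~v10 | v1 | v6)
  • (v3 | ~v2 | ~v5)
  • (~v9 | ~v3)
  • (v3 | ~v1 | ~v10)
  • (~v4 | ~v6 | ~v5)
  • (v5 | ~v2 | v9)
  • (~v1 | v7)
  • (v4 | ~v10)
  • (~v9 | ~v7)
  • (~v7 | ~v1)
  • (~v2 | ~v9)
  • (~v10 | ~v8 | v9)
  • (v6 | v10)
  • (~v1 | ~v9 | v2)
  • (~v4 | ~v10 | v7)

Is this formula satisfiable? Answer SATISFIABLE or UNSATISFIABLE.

UNSATISFIABLE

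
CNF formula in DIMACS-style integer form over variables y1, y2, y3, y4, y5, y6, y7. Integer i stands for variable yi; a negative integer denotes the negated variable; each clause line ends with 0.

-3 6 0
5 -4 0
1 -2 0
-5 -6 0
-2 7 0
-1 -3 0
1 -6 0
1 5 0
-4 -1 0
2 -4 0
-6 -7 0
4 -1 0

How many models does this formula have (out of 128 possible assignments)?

2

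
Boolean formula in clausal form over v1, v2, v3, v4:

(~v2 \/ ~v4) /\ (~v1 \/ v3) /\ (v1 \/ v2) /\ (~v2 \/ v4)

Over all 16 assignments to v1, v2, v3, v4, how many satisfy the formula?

2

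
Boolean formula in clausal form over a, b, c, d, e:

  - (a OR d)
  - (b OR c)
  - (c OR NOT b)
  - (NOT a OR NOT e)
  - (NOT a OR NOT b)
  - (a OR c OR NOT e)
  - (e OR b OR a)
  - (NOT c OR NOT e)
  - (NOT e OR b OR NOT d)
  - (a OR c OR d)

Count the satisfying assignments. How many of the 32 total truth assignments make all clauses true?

Satisfying assignments:
  a=F b=T c=T d=T e=F
  a=T b=F c=T d=F e=F
  a=T b=F c=T d=T e=F
That's 3 in total.

3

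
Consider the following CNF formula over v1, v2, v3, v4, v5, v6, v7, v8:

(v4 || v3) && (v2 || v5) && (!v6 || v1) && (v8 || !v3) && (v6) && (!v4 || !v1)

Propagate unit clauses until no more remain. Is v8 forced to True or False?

Unit clause (v6) sets v6 = True.
(v1 || !v6): since v6 = True, the clause reduces to (v1). v1 = True.
(!v4 || !v1) with v1 = True leaves only !v4, so v4 = False.
(v4 || v3) with v4 = False leaves only v3, so v3 = True.
From (!v3 || v8) and v3 = True: v8 = True.

True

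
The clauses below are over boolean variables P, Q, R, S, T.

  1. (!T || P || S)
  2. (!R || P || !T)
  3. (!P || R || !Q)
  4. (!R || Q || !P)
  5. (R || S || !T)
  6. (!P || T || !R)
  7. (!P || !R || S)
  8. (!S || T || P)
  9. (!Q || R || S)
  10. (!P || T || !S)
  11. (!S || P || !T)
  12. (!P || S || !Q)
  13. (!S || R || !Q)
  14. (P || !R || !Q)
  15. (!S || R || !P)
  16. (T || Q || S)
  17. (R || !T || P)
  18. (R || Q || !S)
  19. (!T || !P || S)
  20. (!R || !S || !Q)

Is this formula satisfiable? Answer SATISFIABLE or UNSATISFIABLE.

P = True:
  S = True:
    propagation gives T=True, R=True, Q=True; an empty clause results — contradiction.
  S = False:
    propagation gives R=False, Q=False, T=False; an empty clause results — contradiction.
P = False:
  S = True:
    propagation gives T=True; an empty clause results — contradiction.
  S = False:
    propagation gives T=False, Q=True, R=True; an empty clause results — contradiction.
Every branch closes, so no satisfying assignment exists.

UNSATISFIABLE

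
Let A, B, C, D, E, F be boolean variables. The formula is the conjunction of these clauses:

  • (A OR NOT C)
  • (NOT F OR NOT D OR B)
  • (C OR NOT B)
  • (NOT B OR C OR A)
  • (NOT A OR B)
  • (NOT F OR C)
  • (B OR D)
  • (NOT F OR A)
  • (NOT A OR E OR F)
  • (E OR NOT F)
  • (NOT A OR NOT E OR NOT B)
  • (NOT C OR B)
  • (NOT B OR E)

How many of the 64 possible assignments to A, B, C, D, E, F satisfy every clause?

Satisfying assignments:
  A=F B=F C=F D=T E=F F=F
  A=F B=F C=F D=T E=T F=F
That's 2 in total.

2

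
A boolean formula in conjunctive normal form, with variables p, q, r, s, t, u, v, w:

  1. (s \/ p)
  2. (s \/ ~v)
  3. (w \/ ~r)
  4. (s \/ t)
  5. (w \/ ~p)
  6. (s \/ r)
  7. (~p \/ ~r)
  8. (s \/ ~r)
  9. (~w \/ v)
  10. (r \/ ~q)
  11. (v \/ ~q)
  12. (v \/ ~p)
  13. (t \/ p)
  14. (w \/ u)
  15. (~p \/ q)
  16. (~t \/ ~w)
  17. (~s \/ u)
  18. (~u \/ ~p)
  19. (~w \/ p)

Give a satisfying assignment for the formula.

p=False, q=False, r=False, s=True, t=True, u=True, v=False, w=False

Check each clause:
  1. (s \/ p) — s is true.
  2. (s \/ ~v) — ~v is true.
  3. (w \/ ~r) — ~r is true.
  4. (t \/ s) — s is true.
  5. (w \/ ~p) — ~p is true.
  6. (s \/ r) — s is true.
  7. (~p \/ ~r) — ~r is true.
  8. (s \/ ~r) — s is true.
  9. (~w \/ v) — ~w is true.
  10. (~q \/ r) — ~q is true.
  11. (~q \/ v) — ~q is true.
  12. (~p \/ v) — ~p is true.
  13. (t \/ p) — t is true.
  14. (u \/ w) — u is true.
  15. (q \/ ~p) — ~p is true.
  16. (~w \/ ~t) — ~w is true.
  17. (u \/ ~s) — u is true.
  18. (~p \/ ~u) — ~p is true.
  19. (p \/ ~w) — ~w is true.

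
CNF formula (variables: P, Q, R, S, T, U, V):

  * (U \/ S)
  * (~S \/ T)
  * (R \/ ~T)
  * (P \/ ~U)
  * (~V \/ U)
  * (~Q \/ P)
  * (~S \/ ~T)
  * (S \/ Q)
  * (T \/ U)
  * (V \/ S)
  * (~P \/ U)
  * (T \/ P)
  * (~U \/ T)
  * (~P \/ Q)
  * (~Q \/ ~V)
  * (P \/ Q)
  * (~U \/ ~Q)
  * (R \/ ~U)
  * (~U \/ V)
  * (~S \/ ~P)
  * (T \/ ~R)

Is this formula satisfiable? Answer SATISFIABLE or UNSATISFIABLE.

UNSATISFIABLE

U = True:
  propagation gives P=True, T=True, R=True, S=False; an empty clause results — contradiction.
U = False:
  propagation gives S=True, T=True; an empty clause results — contradiction.
Every branch closes, so no satisfying assignment exists.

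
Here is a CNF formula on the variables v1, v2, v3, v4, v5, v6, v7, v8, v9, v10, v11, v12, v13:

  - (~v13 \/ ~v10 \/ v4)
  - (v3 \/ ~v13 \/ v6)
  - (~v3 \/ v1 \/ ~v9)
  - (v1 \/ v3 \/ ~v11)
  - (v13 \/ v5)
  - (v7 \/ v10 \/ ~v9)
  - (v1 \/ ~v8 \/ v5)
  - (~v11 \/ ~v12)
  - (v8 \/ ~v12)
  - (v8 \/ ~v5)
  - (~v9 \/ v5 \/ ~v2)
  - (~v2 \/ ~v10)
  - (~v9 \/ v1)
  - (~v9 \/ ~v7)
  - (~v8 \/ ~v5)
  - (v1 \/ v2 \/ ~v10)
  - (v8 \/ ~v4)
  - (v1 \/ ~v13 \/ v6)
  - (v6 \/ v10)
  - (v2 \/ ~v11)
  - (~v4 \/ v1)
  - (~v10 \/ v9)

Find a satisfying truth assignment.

v1=T  v2=T  v3=F  v4=F  v5=F  v6=T  v7=F  v8=F  v9=F  v10=F  v11=F  v12=F  v13=T

Pure literal: v1 appears only positively; assign v1 = True.
Pure literal: v6 appears only positively; assign v6 = True.
Try v2 = True.
  then v10 is forced to False.
For the remaining variables, v3 = False, v4 = False, v5 = False, v7 = False, v8 = False, v9 = False, v11 = False, v12 = False, v13 = True works.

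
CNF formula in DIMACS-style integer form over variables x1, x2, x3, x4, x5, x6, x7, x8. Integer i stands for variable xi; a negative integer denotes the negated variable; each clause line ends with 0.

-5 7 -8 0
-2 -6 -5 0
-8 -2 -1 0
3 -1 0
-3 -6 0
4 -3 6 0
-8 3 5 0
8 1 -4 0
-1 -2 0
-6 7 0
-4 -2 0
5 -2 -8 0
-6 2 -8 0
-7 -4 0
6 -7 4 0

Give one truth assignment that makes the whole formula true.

x1=T, x2=F, x3=T, x4=T, x5=F, x6=F, x7=F, x8=F

Set x1 = True and propagate.
  then x3 is forced to True.
  then x6 is forced to False.
  then x4 is forced to True.
  then x2 is forced to False.
  then x7 is forced to False.
For the remaining variables, x5 = False, x8 = False works.
Every clause has at least one true literal under this assignment.
Check each clause:
  1. {¬x5, x7, ¬x8} — ¬x8 is true.
  2. {¬x6, ¬x2, ¬x5} — ¬x6 is true.
  3. {¬x2, ¬x1, ¬x8} — ¬x8 is true.
  4. {¬x1, x3} — x3 is true.
  5. {¬x6, ¬x3} — ¬x6 is true.
  6. {¬x3, x4, x6} — x4 is true.
  7. {x5, x3, ¬x8} — ¬x8 is true.
  8. {x1, x8, ¬x4} — x1 is true.
  9. {¬x1, ¬x2} — ¬x2 is true.
  10. {x7, ¬x6} — ¬x6 is true.
  11. {¬x4, ¬x2} — ¬x2 is true.
  12. {x5, ¬x8, ¬x2} — ¬x8 is true.
  13. {x2, ¬x8, ¬x6} — ¬x8 is true.
  14. {¬x7, ¬x4} — ¬x7 is true.
  15. {x4, x6, ¬x7} — ¬x7 is true.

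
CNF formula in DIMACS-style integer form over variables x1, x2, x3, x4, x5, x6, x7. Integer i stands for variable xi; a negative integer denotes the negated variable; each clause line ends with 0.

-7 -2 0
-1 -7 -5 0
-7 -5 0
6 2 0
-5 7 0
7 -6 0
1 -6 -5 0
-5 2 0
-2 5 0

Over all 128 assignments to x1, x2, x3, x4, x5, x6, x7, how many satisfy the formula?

8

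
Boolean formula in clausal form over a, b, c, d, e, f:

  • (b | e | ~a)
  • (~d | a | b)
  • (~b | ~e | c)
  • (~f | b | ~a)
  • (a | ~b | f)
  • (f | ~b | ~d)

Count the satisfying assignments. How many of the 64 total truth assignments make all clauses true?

27

Case analysis on b and a:
  b=1, a=1: 9 of the 16 assignments to (c,d,e,f) work.
  b=1, a=0: d free; 3 ways for (c,e,f) × 2^1 = 6.
  b=0, a=1: remaining (c,d,e,f) ∈ {(0,0,1,0); (0,1,1,0); (1,0,1,0); (1,1,1,0)} — 4.
  b=0, a=0: forces d=0; c, e, f free → 2^3 = 8.
Total: 9 + 6 + 4 + 8 = 27.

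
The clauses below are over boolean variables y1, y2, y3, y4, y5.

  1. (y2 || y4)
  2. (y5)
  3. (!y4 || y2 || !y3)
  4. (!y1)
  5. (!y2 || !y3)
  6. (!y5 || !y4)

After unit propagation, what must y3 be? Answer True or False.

(y5) is a unit clause: y5 = True.
(!y1) stands alone — y1 = False.
(!y5 || !y4): since y5 = True, the clause reduces to (!y4). y4 = False.
(y4 || y2) with y4 = False leaves only y2, so y2 = True.
From (!y2 || !y3) and y2 = True: y3 = False.

False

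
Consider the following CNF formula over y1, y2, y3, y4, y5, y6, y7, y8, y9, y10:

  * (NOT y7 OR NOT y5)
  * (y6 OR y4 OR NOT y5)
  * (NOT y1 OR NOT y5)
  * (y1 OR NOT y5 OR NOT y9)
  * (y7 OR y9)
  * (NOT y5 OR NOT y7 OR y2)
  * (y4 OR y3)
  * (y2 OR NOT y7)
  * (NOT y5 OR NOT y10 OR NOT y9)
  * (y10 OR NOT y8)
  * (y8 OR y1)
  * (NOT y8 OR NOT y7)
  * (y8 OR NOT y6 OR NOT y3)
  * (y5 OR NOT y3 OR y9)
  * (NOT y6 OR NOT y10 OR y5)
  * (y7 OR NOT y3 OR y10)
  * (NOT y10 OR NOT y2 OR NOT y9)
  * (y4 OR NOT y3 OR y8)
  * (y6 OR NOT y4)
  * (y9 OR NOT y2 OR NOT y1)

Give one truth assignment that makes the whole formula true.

y1 = True, y2 = False, y3 = False, y4 = True, y5 = False, y6 = True, y7 = False, y8 = False, y9 = True, y10 = False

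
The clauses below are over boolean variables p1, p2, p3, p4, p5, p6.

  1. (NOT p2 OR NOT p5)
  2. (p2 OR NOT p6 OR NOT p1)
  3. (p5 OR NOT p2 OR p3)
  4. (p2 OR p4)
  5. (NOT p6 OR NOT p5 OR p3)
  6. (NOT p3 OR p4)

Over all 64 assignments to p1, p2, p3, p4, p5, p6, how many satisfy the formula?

Split on p2, then p3.
  p2=1, p3=1: remaining (p1,p4,p5,p6) ∈ {(0,1,0,0); (0,1,0,1); (1,1,0,0); (1,1,0,1)} — 4.
  p2=1, p3=0: a clause becomes empty — 0.
  p2=0, p3=1: p5 free; 3 ways for (p1,p4,p6) × 2^1 = 6.
  p2=0, p3=0: 5 of the 16 assignments to (p1,p4,p5,p6) work.
Total: 4 + 0 + 6 + 5 = 15.

15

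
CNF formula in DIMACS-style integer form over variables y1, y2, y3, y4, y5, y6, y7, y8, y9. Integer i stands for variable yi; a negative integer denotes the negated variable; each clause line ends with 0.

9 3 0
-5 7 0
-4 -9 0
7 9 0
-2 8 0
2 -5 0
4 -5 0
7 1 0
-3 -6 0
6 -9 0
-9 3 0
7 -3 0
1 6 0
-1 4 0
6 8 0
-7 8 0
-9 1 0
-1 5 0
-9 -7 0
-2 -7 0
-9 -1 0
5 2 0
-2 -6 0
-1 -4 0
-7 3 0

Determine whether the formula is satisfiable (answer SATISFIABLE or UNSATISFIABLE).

UNSATISFIABLE

y7 = True:
  propagation gives y8=True, y9=False, y3=True, y6=False; an empty clause results — contradiction.
y7 = False:
  propagation gives y5=False, y9=True, y4=False, y1=True; an empty clause results — contradiction.
Every branch closes, so no satisfying assignment exists.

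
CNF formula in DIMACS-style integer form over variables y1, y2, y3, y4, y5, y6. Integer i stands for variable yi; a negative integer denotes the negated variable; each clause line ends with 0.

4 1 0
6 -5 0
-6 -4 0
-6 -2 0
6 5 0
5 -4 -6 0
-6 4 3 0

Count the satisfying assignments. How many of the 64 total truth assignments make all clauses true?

2

The models are:
  y1=T y2=F y3=T y4=F y5=F y6=T
  y1=T y2=F y3=T y4=F y5=T y6=T
Count: 2.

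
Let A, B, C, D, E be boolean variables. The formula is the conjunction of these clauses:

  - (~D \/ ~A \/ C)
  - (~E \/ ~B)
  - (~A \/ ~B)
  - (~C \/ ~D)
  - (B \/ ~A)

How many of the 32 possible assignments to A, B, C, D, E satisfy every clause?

Case analysis on A and B:
  A=T, B=T: a clause becomes empty — 0.
  A=T, B=F: a clause becomes empty — 0.
  A=F, B=T: remaining (C,D,E) ∈ {(F,F,F); (F,T,F); (T,F,F)} — 3.
  A=F, B=F: E free; 3 ways for (C,D) × 2^1 = 6.
Total: 0 + 0 + 3 + 6 = 9.

9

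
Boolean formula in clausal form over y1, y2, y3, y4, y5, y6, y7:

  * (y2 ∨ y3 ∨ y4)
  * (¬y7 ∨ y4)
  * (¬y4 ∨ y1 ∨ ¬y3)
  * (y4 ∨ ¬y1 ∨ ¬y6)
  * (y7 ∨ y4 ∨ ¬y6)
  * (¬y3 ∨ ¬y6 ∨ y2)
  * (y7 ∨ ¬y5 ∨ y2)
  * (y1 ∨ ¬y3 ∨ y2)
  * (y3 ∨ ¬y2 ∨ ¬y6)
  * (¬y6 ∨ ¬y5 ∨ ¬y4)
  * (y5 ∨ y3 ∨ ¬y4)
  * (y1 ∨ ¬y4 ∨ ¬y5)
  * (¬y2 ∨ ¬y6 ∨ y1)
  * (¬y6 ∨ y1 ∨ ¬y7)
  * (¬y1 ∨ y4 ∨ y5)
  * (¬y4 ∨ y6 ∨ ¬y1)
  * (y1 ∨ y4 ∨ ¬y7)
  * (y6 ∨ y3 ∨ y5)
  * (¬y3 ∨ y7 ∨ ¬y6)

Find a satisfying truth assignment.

y1=F, y2=T, y3=T, y4=F, y5=T, y6=F, y7=F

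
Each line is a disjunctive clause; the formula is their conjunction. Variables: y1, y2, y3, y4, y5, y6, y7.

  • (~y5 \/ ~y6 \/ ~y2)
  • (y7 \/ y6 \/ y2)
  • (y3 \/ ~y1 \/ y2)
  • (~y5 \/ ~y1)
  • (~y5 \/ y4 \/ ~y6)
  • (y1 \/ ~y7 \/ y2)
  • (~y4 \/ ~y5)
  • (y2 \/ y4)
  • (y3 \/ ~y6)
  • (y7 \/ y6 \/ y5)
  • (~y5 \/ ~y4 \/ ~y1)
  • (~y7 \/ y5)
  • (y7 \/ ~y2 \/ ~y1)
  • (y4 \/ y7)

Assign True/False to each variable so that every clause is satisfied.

y1=0, y2=0, y3=1, y4=1, y5=0, y6=1, y7=0

y3 occurs only positively in the remaining clauses — set y3 = True.
Branch on y1: take y1 = False.
The remaining clauses are satisfied by y2 = False, y4 = True, y5 = False, y6 = True, y7 = False.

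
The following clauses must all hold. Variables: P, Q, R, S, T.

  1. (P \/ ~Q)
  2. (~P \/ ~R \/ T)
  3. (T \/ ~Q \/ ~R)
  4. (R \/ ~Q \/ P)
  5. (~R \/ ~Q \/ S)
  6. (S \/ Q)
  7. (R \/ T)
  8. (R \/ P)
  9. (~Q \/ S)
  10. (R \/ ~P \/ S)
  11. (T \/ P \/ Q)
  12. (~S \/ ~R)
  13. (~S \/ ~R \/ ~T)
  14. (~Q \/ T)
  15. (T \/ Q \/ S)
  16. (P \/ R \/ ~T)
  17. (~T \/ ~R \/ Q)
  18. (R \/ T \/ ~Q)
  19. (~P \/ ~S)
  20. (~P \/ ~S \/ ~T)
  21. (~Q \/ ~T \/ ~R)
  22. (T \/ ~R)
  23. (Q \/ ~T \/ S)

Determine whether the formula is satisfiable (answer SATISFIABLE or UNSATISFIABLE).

UNSATISFIABLE

R = True:
  propagation gives S=False, Q=False; an empty clause results — contradiction.
R = False:
  propagation gives T=True, P=True, S=True; an empty clause results — contradiction.
Every branch closes, so no satisfying assignment exists.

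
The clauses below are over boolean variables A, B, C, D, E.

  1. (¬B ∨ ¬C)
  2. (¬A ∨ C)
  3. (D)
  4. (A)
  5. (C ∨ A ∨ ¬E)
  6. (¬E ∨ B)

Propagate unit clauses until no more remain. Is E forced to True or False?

False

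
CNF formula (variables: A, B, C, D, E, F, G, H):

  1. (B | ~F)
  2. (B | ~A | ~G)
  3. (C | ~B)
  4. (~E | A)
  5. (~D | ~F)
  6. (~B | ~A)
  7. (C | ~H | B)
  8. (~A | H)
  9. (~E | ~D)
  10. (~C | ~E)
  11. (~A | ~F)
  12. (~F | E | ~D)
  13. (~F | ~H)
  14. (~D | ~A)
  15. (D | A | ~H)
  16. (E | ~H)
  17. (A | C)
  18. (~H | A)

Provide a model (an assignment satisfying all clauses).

A=F  B=F  C=T  D=T  E=F  F=F  G=T  H=F

F occurs only negated in the remaining clauses — set F = False.
Set A = False and propagate.
  then E is forced to False.
  then H is forced to False.
  then C is forced to True.
B, D, G are now unconstrained; take B = False, D = True, G = True.
Check each clause:
  1. (B | ~F) — ~F is true.
  2. (~G | B | ~A) — ~A is true.
  3. (C | ~B) — C is true.
  4. (A | ~E) — ~E is true.
  5. (~D | ~F) — ~F is true.
  6. (~A | ~B) — ~B is true.
  7. (C | B | ~H) — ~H is true.
  8. (~A | H) — ~A is true.
  9. (~D | ~E) — ~E is true.
  10. (~C | ~E) — ~E is true.
  11. (~A | ~F) — ~F is true.
  12. (E | ~D | ~F) — ~F is true.
  13. (~F | ~H) — ~H is true.
  14. (~D | ~A) — ~A is true.
  15. (~H | A | D) — ~H is true.
  16. (~H | E) — ~H is true.
  17. (C | A) — C is true.
  18. (A | ~H) — ~H is true.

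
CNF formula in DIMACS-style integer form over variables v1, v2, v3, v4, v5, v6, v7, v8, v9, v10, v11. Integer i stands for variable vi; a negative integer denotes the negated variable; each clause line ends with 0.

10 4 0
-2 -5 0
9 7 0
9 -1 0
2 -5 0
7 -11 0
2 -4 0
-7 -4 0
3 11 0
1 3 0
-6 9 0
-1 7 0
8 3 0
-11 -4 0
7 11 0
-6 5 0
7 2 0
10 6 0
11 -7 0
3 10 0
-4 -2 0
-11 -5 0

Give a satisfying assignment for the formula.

v3 occurs only positively in the remaining clauses — set v3 = True.
v9 occurs only positively in the remaining clauses — set v9 = True.
Set v1 = False and propagate.
Set v2 = False and propagate.
  then v5 is forced to False.
  then v4 is forced to False.
  then v10 is forced to True.
  then v6 is forced to False.
  then v7 is forced to True.
  then v11 is forced to True.
v8 is now unconstrained; take v8 = False.
Every clause has at least one true literal under this assignment.

v1=False, v2=False, v3=True, v4=False, v5=False, v6=False, v7=True, v8=False, v9=True, v10=True, v11=True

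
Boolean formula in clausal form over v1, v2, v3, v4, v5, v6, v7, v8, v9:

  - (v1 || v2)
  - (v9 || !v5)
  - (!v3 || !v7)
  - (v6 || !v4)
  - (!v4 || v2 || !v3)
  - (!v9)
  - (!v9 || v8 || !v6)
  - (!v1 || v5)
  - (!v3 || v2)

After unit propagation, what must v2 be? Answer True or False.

True

(!v9) stands alone — v9 = False.
From (!v5 || v9) and v9 = False: v5 = False.
From (!v1 || v5) and v5 = False: v1 = False.
(v1 || v2): since v1 = False, the clause reduces to (v2). v2 = True.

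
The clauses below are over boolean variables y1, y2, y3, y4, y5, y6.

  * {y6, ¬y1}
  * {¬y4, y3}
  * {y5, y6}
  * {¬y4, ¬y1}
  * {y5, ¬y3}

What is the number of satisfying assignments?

20

Case analysis on y1 and y3:
  y1=T, y3=T: remaining (y2,y4,y5,y6) ∈ {(F,F,T,T); (T,F,T,T)} — 2.
  y1=T, y3=F: remaining (y2,y4,y5,y6) ∈ {(F,F,F,T); (F,F,T,T); (T,F,F,T); (T,F,T,T)} — 4.
  y1=F, y3=T: forces y5=T; y2, y4, y6 free → 2^3 = 8.
  y1=F, y3=F: y2 free; 3 ways for (y4,y5,y6) × 2^1 = 6.
Total: 2 + 4 + 8 + 6 = 20.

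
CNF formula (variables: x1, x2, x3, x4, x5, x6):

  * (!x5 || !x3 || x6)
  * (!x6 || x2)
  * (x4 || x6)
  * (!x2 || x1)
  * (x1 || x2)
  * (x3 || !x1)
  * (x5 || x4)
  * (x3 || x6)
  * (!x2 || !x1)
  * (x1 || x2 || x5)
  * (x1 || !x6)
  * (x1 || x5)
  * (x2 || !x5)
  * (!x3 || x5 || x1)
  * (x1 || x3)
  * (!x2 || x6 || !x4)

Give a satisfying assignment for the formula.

x1=T, x2=F, x3=T, x4=T, x5=F, x6=F

Set x1 = True and propagate.
  then x3 is forced to True.
  then x2 is forced to False.
  then x6 is forced to False.
  then x5 is forced to False.
  then x4 is forced to True.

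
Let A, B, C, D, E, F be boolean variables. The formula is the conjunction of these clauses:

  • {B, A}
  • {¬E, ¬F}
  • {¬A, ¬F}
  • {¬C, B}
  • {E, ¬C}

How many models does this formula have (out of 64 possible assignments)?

Case analysis on A and B:
  A=T, B=T: D free; 3 ways for (C,E,F) × 2^1 = 6.
  A=T, B=F: remaining (C,D,E,F) ∈ {(F,F,F,F); (F,F,T,F); (F,T,F,F); (F,T,T,F)} — 4.
  A=F, B=T: D free; 4 ways for (C,E,F) × 2^1 = 8.
  A=F, B=F: a clause becomes empty — 0.
Total: 6 + 4 + 8 + 0 = 18.

18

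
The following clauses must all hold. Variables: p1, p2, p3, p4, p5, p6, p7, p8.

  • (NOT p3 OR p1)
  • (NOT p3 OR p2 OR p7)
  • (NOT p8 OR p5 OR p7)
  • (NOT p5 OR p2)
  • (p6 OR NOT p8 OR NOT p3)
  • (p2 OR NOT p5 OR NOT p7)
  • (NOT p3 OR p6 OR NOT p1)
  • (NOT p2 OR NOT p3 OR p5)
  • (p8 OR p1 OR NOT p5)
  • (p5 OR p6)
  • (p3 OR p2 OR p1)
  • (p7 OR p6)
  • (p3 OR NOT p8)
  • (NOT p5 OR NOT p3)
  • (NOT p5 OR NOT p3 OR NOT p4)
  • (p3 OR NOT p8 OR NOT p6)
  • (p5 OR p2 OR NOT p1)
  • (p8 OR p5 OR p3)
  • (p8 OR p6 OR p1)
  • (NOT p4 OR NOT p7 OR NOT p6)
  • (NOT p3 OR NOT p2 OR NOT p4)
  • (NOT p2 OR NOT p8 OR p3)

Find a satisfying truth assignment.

p1=T, p2=T, p3=F, p4=T, p5=T, p6=F, p7=T, p8=F

Branch on p1: take p1 = True.
For the remaining variables, p2 = True, p3 = False, p4 = True, p5 = True, p6 = False, p7 = True, p8 = False works.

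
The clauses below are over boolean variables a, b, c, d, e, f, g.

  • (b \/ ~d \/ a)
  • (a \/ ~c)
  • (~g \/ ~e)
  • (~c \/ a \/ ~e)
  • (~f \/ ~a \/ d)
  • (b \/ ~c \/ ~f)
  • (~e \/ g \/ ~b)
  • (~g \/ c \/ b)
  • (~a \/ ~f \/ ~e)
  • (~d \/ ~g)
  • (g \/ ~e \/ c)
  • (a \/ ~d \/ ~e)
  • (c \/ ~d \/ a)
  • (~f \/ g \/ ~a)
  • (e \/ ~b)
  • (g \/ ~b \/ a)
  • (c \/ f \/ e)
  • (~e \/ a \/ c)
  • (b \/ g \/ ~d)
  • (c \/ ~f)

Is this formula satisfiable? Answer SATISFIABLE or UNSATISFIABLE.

SATISFIABLE

Try a = True.
The remaining clauses are satisfied by b = False, c = True, d = False, e = False, f = False, g = True.
So a = 1, b = 0, c = 1, d = 0, e = 0, f = 0, g = 1 is a satisfying assignment.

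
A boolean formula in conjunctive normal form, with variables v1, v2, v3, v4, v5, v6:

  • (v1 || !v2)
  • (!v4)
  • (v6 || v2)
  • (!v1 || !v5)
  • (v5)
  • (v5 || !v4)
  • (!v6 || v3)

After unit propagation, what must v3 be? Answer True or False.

True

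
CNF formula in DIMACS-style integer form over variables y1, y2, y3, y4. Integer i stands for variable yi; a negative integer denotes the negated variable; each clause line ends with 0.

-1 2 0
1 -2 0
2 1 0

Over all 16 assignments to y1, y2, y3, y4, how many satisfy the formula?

The models are:
  y1=T y2=T y3=F y4=F
  y1=T y2=T y3=F y4=T
  y1=T y2=T y3=T y4=F
  y1=T y2=T y3=T y4=T
That's 4 in total.

4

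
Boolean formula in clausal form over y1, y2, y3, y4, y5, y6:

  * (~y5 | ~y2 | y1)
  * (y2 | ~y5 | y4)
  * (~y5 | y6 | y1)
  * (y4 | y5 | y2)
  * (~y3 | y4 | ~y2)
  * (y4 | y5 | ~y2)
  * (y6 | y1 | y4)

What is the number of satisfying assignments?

28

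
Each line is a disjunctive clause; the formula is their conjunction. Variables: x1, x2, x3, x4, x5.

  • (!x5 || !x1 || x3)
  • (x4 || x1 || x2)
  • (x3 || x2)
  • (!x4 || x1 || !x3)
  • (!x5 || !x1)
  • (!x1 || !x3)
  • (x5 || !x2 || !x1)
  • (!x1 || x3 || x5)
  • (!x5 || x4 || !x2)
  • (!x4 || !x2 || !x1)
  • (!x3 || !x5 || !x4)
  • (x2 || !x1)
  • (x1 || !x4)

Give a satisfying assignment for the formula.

x1=F, x2=T, x3=T, x4=F, x5=F

Check each clause:
  1. (!x5 || x3 || !x1) — x3 is true.
  2. (x4 || x1 || x2) — x2 is true.
  3. (x2 || x3) — x2 is true.
  4. (!x3 || !x4 || x1) — !x4 is true.
  5. (!x1 || !x5) — !x5 is true.
  6. (!x3 || !x1) — !x1 is true.
  7. (!x1 || x5 || !x2) — !x1 is true.
  8. (x3 || x5 || !x1) — x3 is true.
  9. (!x2 || !x5 || x4) — !x5 is true.
  10. (!x1 || !x2 || !x4) — !x4 is true.
  11. (!x5 || !x4 || !x3) — !x5 is true.
  12. (x2 || !x1) — x2 is true.
  13. (!x4 || x1) — !x4 is true.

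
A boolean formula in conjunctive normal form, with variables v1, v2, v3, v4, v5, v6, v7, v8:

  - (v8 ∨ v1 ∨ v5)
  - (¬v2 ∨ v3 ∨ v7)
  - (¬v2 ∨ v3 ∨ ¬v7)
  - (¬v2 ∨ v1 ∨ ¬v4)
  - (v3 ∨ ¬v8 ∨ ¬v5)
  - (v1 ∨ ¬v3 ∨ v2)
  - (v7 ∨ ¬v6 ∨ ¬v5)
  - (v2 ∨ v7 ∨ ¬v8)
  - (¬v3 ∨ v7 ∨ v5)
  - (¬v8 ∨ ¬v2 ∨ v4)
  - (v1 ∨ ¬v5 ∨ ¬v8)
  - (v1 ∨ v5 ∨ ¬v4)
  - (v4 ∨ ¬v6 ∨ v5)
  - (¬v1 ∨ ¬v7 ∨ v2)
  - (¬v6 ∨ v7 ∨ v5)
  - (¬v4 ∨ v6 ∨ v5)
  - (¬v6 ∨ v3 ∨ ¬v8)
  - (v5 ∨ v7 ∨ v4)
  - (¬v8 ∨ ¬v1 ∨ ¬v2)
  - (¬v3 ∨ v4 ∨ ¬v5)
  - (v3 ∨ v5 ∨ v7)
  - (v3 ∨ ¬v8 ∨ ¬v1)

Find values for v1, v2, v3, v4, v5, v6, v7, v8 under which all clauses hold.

v1 = True  v2 = True  v3 = True  v4 = True  v5 = True  v6 = False  v7 = True  v8 = False

Check each clause:
  1. (v8 ∨ v5 ∨ v1) — v1 is true.
  2. (v7 ∨ ¬v2 ∨ v3) — v3 is true.
  3. (¬v7 ∨ v3 ∨ ¬v2) — v3 is true.
  4. (v1 ∨ ¬v4 ∨ ¬v2) — v1 is true.
  5. (¬v8 ∨ v3 ∨ ¬v5) — ¬v8 is true.
  6. (v1 ∨ v2 ∨ ¬v3) — v1 is true.
  7. (v7 ∨ ¬v5 ∨ ¬v6) — ¬v6 is true.
  8. (v7 ∨ v2 ∨ ¬v8) — ¬v8 is true.
  9. (¬v3 ∨ v7 ∨ v5) — v5 is true.
  10. (¬v8 ∨ ¬v2 ∨ v4) — ¬v8 is true.
  11. (¬v8 ∨ v1 ∨ ¬v5) — ¬v8 is true.
  12. (v5 ∨ v1 ∨ ¬v4) — v1 is true.
  13. (v5 ∨ v4 ∨ ¬v6) — ¬v6 is true.
  14. (v2 ∨ ¬v7 ∨ ¬v1) — v2 is true.
  15. (¬v6 ∨ v5 ∨ v7) — ¬v6 is true.
  16. (v5 ∨ v6 ∨ ¬v4) — v5 is true.
  17. (v3 ∨ ¬v8 ∨ ¬v6) — ¬v8 is true.
  18. (v4 ∨ v5 ∨ v7) — v4 is true.
  19. (¬v2 ∨ ¬v1 ∨ ¬v8) — ¬v8 is true.
  20. (v4 ∨ ¬v3 ∨ ¬v5) — v4 is true.
  21. (v3 ∨ v7 ∨ v5) — v3 is true.
  22. (¬v1 ∨ ¬v8 ∨ v3) — ¬v8 is true.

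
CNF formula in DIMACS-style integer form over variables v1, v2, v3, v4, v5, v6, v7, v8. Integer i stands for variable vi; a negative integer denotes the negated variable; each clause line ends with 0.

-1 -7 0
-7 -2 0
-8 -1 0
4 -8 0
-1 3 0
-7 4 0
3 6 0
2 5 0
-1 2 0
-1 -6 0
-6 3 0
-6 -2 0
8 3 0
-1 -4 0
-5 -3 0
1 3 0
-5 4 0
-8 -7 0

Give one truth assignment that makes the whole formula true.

v1 = T, v2 = T, v3 = T, v4 = F, v5 = F, v6 = F, v7 = F, v8 = F

Check each clause:
  1. (~v7 \/ ~v1) — ~v7 is true.
  2. (~v7 \/ ~v2) — ~v7 is true.
  3. (~v8 \/ ~v1) — ~v8 is true.
  4. (v4 \/ ~v8) — ~v8 is true.
  5. (~v1 \/ v3) — v3 is true.
  6. (v4 \/ ~v7) — ~v7 is true.
  7. (v3 \/ v6) — v3 is true.
  8. (v5 \/ v2) — v2 is true.
  9. (~v1 \/ v2) — v2 is true.
  10. (~v6 \/ ~v1) — ~v6 is true.
  11. (v3 \/ ~v6) — ~v6 is true.
  12. (~v2 \/ ~v6) — ~v6 is true.
  13. (v3 \/ v8) — v3 is true.
  14. (~v4 \/ ~v1) — ~v4 is true.
  15. (~v3 \/ ~v5) — ~v5 is true.
  16. (v3 \/ v1) — v1 is true.
  17. (~v5 \/ v4) — ~v5 is true.
  18. (~v7 \/ ~v8) — ~v8 is true.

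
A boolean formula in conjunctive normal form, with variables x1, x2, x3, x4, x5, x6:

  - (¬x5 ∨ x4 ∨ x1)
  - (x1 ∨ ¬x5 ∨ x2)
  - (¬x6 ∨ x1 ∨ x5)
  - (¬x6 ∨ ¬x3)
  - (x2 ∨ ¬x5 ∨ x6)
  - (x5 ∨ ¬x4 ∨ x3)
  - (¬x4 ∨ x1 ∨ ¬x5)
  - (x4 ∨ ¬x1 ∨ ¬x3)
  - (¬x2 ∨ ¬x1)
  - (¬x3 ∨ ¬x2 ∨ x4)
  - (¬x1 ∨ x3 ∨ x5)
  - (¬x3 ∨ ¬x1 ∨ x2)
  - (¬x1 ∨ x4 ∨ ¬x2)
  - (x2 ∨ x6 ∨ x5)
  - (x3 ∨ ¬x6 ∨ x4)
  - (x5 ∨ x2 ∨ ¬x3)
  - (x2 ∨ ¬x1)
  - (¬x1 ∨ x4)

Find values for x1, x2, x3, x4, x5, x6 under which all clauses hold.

Try x1 = False.
Set x2 = True and propagate.
Try x3 = True.
  then x6 is forced to False.
  then x4 is forced to True.
  then x5 is forced to False.

x1 = F, x2 = T, x3 = T, x4 = T, x5 = F, x6 = F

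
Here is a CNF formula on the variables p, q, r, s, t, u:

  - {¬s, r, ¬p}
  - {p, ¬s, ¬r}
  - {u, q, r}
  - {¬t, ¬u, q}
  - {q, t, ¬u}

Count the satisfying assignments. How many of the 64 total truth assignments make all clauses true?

Case analysis on q and r:
  q=1, r=1: t, u free; 3 ways for (p,s) × 2^2 = 12.
  q=1, r=0: t, u free; 3 ways for (p,s) × 2^2 = 12.
  q=0, r=1: t free; 3 ways for (p,s,u) × 2^1 = 6.
  q=0, r=0: a clause becomes empty — 0.
Total: 12 + 12 + 6 + 0 = 30.

30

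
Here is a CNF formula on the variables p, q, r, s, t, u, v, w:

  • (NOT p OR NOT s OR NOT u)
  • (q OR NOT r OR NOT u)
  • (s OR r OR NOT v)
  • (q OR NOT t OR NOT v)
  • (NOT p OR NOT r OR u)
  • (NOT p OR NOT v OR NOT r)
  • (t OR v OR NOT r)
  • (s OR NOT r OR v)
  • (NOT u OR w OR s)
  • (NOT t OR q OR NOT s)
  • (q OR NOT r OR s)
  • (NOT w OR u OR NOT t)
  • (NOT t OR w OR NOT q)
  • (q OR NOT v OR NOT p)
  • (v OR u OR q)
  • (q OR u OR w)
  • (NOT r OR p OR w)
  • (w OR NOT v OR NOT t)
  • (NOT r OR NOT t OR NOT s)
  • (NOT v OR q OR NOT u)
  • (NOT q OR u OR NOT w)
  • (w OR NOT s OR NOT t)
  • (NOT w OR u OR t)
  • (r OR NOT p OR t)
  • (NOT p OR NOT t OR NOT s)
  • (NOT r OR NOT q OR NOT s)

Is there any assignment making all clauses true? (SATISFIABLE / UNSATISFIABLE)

SATISFIABLE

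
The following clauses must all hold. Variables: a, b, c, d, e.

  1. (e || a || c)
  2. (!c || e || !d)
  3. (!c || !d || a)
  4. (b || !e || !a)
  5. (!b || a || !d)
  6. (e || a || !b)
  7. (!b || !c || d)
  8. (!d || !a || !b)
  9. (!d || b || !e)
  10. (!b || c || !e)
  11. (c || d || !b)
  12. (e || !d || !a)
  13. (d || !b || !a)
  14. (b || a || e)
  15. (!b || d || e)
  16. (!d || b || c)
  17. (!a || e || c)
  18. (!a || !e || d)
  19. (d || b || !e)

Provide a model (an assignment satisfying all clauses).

a=True, b=False, c=True, d=False, e=False

Try a = True.
Branch on b: take b = False.
  then e is forced to False.
  then d is forced to False.
  then c is forced to True.
Every clause has at least one true literal under this assignment.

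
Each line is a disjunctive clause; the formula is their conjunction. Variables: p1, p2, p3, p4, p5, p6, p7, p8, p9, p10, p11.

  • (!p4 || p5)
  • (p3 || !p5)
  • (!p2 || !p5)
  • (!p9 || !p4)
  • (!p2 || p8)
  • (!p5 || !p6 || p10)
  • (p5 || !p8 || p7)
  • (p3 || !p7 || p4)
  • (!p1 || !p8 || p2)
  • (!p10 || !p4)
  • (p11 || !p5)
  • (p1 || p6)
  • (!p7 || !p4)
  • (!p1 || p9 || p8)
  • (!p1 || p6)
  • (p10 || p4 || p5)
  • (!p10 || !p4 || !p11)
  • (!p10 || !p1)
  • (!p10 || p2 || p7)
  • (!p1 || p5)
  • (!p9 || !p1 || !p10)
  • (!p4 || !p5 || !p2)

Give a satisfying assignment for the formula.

p3 occurs only positively in the remaining clauses — set p3 = True.
Set p1 = False and propagate.
  then p6 is forced to True.
The remaining clauses are satisfied by p2 = True, p4 = False, p5 = False, p7 = True, p8 = True, p9 = True, p10 = True, p11 = True.
Every clause has at least one true literal under this assignment.

p1=False, p2=True, p3=True, p4=False, p5=False, p6=True, p7=True, p8=True, p9=True, p10=True, p11=True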